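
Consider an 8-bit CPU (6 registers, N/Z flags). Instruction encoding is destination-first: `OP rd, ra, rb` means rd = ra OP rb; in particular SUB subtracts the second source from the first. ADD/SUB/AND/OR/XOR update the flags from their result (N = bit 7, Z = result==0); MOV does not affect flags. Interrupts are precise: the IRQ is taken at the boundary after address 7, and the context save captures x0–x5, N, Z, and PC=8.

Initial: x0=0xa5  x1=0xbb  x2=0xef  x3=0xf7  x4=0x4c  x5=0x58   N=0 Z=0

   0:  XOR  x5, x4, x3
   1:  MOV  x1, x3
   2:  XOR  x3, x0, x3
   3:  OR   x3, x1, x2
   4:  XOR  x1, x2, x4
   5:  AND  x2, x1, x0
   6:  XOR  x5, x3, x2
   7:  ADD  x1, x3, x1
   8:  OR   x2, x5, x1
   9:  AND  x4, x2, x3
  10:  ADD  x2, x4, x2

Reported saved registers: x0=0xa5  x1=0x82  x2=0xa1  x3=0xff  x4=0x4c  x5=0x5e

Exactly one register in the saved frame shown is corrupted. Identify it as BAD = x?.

after  0: x0=0xa5 x1=0xbb x2=0xef x3=0xf7 x4=0x4c x5=0xbb  N=1 Z=0
after  1: x0=0xa5 x1=0xf7 x2=0xef x3=0xf7 x4=0x4c x5=0xbb  N=1 Z=0
after  2: x0=0xa5 x1=0xf7 x2=0xef x3=0x52 x4=0x4c x5=0xbb  N=0 Z=0
after  3: x0=0xa5 x1=0xf7 x2=0xef x3=0xff x4=0x4c x5=0xbb  N=1 Z=0
after  4: x0=0xa5 x1=0xa3 x2=0xef x3=0xff x4=0x4c x5=0xbb  N=1 Z=0
after  5: x0=0xa5 x1=0xa3 x2=0xa1 x3=0xff x4=0x4c x5=0xbb  N=1 Z=0
after  6: x0=0xa5 x1=0xa3 x2=0xa1 x3=0xff x4=0x4c x5=0x5e  N=0 Z=0
after  7: x0=0xa5 x1=0xa2 x2=0xa1 x3=0xff x4=0x4c x5=0x5e  N=1 Z=0
-- IRQ taken; context saved, return-PC = 8 --
mismatch: x1: reported 0x82 vs actual 0xa2

BAD = x1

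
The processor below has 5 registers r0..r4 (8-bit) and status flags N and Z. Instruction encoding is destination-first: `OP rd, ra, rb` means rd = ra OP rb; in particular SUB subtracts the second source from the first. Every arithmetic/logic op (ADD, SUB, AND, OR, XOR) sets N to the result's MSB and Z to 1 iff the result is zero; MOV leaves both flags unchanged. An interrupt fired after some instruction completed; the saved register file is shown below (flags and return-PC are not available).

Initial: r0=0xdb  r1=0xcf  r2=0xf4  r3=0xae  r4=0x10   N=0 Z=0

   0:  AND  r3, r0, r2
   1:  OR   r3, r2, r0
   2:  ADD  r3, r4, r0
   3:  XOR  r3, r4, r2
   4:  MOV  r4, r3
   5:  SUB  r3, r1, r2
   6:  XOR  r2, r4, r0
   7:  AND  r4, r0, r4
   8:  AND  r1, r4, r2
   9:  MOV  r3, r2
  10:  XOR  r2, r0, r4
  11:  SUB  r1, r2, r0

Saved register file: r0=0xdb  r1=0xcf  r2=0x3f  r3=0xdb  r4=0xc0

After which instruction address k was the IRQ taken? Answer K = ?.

after  0: r0=0xdb r1=0xcf r2=0xf4 r3=0xd0 r4=0x10  N=1 Z=0
after  1: r0=0xdb r1=0xcf r2=0xf4 r3=0xff r4=0x10  N=1 Z=0
after  2: r0=0xdb r1=0xcf r2=0xf4 r3=0xeb r4=0x10  N=1 Z=0
after  3: r0=0xdb r1=0xcf r2=0xf4 r3=0xe4 r4=0x10  N=1 Z=0
after  4: r0=0xdb r1=0xcf r2=0xf4 r3=0xe4 r4=0xe4  N=1 Z=0
after  5: r0=0xdb r1=0xcf r2=0xf4 r3=0xdb r4=0xe4  N=1 Z=0
after  6: r0=0xdb r1=0xcf r2=0x3f r3=0xdb r4=0xe4  N=0 Z=0
after  7: r0=0xdb r1=0xcf r2=0x3f r3=0xdb r4=0xc0  N=1 Z=0
-- IRQ taken; context saved, return-PC = 8 --

K = 7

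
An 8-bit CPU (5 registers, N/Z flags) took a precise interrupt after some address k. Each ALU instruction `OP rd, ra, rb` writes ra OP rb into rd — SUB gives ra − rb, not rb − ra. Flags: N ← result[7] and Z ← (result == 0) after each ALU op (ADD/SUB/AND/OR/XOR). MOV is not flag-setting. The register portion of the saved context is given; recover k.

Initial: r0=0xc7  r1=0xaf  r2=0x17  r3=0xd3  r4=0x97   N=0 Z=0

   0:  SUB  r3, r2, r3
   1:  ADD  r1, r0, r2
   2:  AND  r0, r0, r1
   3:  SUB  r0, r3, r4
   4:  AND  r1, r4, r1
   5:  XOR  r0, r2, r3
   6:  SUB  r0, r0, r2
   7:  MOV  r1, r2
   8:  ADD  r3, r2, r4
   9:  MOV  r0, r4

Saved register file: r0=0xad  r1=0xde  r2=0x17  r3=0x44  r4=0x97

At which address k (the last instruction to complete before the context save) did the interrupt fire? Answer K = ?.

K = 3

after  0: r0=0xc7 r1=0xaf r2=0x17 r3=0x44 r4=0x97  N=0 Z=0
after  1: r0=0xc7 r1=0xde r2=0x17 r3=0x44 r4=0x97  N=1 Z=0
after  2: r0=0xc6 r1=0xde r2=0x17 r3=0x44 r4=0x97  N=1 Z=0
after  3: r0=0xad r1=0xde r2=0x17 r3=0x44 r4=0x97  N=1 Z=0
-- IRQ taken; context saved, return-PC = 4 --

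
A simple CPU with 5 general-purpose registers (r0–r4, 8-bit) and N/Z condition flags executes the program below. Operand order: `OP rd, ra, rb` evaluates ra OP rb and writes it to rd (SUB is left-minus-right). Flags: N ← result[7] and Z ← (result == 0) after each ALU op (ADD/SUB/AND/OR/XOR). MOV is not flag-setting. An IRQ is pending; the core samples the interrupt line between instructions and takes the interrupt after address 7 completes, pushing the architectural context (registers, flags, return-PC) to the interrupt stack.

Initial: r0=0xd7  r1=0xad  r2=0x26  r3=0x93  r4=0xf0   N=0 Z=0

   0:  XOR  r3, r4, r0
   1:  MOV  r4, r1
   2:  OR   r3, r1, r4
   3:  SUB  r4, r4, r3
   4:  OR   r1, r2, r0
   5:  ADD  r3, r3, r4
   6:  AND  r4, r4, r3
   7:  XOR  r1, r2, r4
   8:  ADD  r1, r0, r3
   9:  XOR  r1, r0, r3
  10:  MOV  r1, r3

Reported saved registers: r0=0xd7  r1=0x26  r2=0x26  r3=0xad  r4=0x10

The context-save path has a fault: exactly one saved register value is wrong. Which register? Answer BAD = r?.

after  0: r0=0xd7 r1=0xad r2=0x26 r3=0x27 r4=0xf0  N=0 Z=0
after  1: r0=0xd7 r1=0xad r2=0x26 r3=0x27 r4=0xad  N=0 Z=0
after  2: r0=0xd7 r1=0xad r2=0x26 r3=0xad r4=0xad  N=1 Z=0
after  3: r0=0xd7 r1=0xad r2=0x26 r3=0xad r4=0x00  N=0 Z=1
after  4: r0=0xd7 r1=0xf7 r2=0x26 r3=0xad r4=0x00  N=1 Z=0
after  5: r0=0xd7 r1=0xf7 r2=0x26 r3=0xad r4=0x00  N=1 Z=0
after  6: r0=0xd7 r1=0xf7 r2=0x26 r3=0xad r4=0x00  N=0 Z=1
after  7: r0=0xd7 r1=0x26 r2=0x26 r3=0xad r4=0x00  N=0 Z=0
-- IRQ taken; context saved, return-PC = 8 --
mismatch: r4: reported 0x10 vs actual 0x00

BAD = r4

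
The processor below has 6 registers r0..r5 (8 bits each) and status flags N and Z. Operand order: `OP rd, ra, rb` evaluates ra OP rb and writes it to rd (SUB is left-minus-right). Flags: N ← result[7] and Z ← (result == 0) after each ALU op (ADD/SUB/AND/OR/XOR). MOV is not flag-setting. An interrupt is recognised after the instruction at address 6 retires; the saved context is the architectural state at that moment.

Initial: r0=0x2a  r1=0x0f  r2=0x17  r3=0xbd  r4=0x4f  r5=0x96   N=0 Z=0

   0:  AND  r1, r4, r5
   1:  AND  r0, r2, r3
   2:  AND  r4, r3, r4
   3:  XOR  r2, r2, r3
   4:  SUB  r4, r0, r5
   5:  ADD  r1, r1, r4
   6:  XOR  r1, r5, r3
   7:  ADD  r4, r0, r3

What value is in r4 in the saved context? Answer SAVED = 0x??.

after  0: r0=0x2a r1=0x06 r2=0x17 r3=0xbd r4=0x4f r5=0x96  N=0 Z=0
after  1: r0=0x15 r1=0x06 r2=0x17 r3=0xbd r4=0x4f r5=0x96  N=0 Z=0
after  2: r0=0x15 r1=0x06 r2=0x17 r3=0xbd r4=0x0d r5=0x96  N=0 Z=0
after  3: r0=0x15 r1=0x06 r2=0xaa r3=0xbd r4=0x0d r5=0x96  N=1 Z=0
after  4: r0=0x15 r1=0x06 r2=0xaa r3=0xbd r4=0x7f r5=0x96  N=0 Z=0
after  5: r0=0x15 r1=0x85 r2=0xaa r3=0xbd r4=0x7f r5=0x96  N=1 Z=0
after  6: r0=0x15 r1=0x2b r2=0xaa r3=0xbd r4=0x7f r5=0x96  N=0 Z=0
-- IRQ taken; context saved, return-PC = 7 --

SAVED = 0x7f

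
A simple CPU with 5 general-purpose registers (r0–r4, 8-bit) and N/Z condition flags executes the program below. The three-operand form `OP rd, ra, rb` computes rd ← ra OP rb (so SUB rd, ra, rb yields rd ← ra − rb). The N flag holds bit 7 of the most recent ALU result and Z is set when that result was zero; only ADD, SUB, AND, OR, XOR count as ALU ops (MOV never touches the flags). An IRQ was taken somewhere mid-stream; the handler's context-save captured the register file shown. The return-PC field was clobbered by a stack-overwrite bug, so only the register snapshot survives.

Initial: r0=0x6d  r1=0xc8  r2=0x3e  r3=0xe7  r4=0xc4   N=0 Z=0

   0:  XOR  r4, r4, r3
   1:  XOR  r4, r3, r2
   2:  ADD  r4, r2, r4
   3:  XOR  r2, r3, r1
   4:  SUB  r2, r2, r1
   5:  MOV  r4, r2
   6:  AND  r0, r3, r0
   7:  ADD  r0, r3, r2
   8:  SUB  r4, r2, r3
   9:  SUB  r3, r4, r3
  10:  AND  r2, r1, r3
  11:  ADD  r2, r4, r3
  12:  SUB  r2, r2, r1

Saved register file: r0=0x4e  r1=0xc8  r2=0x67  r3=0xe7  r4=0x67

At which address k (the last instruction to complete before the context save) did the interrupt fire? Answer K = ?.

after  0: r0=0x6d r1=0xc8 r2=0x3e r3=0xe7 r4=0x23  N=0 Z=0
after  1: r0=0x6d r1=0xc8 r2=0x3e r3=0xe7 r4=0xd9  N=1 Z=0
after  2: r0=0x6d r1=0xc8 r2=0x3e r3=0xe7 r4=0x17  N=0 Z=0
after  3: r0=0x6d r1=0xc8 r2=0x2f r3=0xe7 r4=0x17  N=0 Z=0
after  4: r0=0x6d r1=0xc8 r2=0x67 r3=0xe7 r4=0x17  N=0 Z=0
after  5: r0=0x6d r1=0xc8 r2=0x67 r3=0xe7 r4=0x67  N=0 Z=0
after  6: r0=0x65 r1=0xc8 r2=0x67 r3=0xe7 r4=0x67  N=0 Z=0
after  7: r0=0x4e r1=0xc8 r2=0x67 r3=0xe7 r4=0x67  N=0 Z=0
-- IRQ taken; context saved, return-PC = 8 --

K = 7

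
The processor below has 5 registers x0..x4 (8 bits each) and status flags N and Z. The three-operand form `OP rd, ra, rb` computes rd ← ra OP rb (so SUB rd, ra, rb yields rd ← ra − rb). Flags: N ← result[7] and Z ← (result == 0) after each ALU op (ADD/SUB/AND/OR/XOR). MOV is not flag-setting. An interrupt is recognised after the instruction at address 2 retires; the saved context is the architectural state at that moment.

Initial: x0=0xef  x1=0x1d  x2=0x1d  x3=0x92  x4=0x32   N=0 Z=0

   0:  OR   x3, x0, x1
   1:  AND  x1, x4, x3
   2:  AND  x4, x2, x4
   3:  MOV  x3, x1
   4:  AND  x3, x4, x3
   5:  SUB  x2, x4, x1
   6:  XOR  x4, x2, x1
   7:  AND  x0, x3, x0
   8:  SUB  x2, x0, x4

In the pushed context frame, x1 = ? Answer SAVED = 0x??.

SAVED = 0x32

after  0: x0=0xef x1=0x1d x2=0x1d x3=0xff x4=0x32  N=1 Z=0
after  1: x0=0xef x1=0x32 x2=0x1d x3=0xff x4=0x32  N=0 Z=0
after  2: x0=0xef x1=0x32 x2=0x1d x3=0xff x4=0x10  N=0 Z=0
-- IRQ taken; context saved, return-PC = 3 --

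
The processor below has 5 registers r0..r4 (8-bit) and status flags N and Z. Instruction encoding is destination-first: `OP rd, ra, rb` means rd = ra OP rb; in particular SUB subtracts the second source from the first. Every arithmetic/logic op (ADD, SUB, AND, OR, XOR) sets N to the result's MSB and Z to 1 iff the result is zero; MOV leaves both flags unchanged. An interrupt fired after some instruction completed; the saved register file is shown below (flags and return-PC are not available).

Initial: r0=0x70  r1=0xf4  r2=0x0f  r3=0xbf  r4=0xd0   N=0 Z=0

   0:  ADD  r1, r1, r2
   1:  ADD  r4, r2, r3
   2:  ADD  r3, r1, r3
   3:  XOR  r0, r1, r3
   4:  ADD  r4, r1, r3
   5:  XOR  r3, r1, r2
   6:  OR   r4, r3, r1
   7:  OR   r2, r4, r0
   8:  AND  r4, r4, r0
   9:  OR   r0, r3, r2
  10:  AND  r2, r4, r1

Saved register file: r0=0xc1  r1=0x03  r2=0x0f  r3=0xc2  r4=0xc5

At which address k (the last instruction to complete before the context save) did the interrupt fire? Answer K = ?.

K = 4

after  0: r0=0x70 r1=0x03 r2=0x0f r3=0xbf r4=0xd0  N=0 Z=0
after  1: r0=0x70 r1=0x03 r2=0x0f r3=0xbf r4=0xce  N=1 Z=0
after  2: r0=0x70 r1=0x03 r2=0x0f r3=0xc2 r4=0xce  N=1 Z=0
after  3: r0=0xc1 r1=0x03 r2=0x0f r3=0xc2 r4=0xce  N=1 Z=0
after  4: r0=0xc1 r1=0x03 r2=0x0f r3=0xc2 r4=0xc5  N=1 Z=0
-- IRQ taken; context saved, return-PC = 5 --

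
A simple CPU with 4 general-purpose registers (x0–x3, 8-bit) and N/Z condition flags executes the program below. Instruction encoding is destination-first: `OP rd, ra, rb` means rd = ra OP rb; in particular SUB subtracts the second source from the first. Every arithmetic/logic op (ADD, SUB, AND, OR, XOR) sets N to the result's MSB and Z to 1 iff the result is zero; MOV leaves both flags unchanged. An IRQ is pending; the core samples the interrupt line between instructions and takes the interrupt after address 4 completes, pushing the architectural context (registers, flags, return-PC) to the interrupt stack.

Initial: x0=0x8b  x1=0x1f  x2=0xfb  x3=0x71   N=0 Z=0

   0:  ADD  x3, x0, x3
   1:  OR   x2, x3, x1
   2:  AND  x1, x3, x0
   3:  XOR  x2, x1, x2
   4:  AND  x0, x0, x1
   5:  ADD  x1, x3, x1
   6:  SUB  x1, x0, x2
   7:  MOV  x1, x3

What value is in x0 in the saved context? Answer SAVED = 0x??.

after  0: x0=0x8b x1=0x1f x2=0xfb x3=0xfc  N=1 Z=0
after  1: x0=0x8b x1=0x1f x2=0xff x3=0xfc  N=1 Z=0
after  2: x0=0x8b x1=0x88 x2=0xff x3=0xfc  N=1 Z=0
after  3: x0=0x8b x1=0x88 x2=0x77 x3=0xfc  N=0 Z=0
after  4: x0=0x88 x1=0x88 x2=0x77 x3=0xfc  N=1 Z=0
-- IRQ taken; context saved, return-PC = 5 --

SAVED = 0x88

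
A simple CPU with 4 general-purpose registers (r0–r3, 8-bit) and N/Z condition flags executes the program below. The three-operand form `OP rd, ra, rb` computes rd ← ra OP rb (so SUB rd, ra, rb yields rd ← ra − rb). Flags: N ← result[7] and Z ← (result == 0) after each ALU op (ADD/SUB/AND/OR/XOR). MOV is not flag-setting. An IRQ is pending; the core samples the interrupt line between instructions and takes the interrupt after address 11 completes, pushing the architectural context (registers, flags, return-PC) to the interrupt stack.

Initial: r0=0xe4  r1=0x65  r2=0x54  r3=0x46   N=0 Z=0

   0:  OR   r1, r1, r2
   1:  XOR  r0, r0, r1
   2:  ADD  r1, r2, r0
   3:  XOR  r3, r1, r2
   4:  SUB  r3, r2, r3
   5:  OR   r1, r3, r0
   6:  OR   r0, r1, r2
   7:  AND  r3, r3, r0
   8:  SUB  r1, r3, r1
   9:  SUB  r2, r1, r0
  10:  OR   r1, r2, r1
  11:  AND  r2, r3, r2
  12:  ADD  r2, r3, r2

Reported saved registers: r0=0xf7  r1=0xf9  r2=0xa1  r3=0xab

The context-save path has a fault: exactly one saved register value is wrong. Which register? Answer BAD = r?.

after  0: r0=0xe4 r1=0x75 r2=0x54 r3=0x46  N=0 Z=0
after  1: r0=0x91 r1=0x75 r2=0x54 r3=0x46  N=1 Z=0
after  2: r0=0x91 r1=0xe5 r2=0x54 r3=0x46  N=1 Z=0
after  3: r0=0x91 r1=0xe5 r2=0x54 r3=0xb1  N=1 Z=0
after  4: r0=0x91 r1=0xe5 r2=0x54 r3=0xa3  N=1 Z=0
after  5: r0=0x91 r1=0xb3 r2=0x54 r3=0xa3  N=1 Z=0
after  6: r0=0xf7 r1=0xb3 r2=0x54 r3=0xa3  N=1 Z=0
after  7: r0=0xf7 r1=0xb3 r2=0x54 r3=0xa3  N=1 Z=0
after  8: r0=0xf7 r1=0xf0 r2=0x54 r3=0xa3  N=1 Z=0
after  9: r0=0xf7 r1=0xf0 r2=0xf9 r3=0xa3  N=1 Z=0
after 10: r0=0xf7 r1=0xf9 r2=0xf9 r3=0xa3  N=1 Z=0
after 11: r0=0xf7 r1=0xf9 r2=0xa1 r3=0xa3  N=1 Z=0
-- IRQ taken; context saved, return-PC = 12 --
mismatch: r3: reported 0xab vs actual 0xa3

BAD = r3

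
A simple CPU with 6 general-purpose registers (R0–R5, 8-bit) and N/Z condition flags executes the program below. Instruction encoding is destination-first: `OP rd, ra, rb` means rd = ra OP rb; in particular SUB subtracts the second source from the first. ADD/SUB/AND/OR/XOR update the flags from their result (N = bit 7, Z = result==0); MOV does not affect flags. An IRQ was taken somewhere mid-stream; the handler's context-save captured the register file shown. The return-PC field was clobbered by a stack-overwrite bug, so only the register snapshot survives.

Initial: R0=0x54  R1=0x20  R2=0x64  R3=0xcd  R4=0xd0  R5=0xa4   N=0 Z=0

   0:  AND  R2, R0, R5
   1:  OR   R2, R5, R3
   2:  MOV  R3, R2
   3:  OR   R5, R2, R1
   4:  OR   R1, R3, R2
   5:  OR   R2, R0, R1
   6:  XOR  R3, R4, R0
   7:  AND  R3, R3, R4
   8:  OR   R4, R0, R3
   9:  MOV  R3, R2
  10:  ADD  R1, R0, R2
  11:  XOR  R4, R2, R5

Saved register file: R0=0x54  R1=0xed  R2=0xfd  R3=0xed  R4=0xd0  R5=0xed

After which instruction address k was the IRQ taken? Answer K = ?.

K = 5

after  0: R0=0x54 R1=0x20 R2=0x04 R3=0xcd R4=0xd0 R5=0xa4  N=0 Z=0
after  1: R0=0x54 R1=0x20 R2=0xed R3=0xcd R4=0xd0 R5=0xa4  N=1 Z=0
after  2: R0=0x54 R1=0x20 R2=0xed R3=0xed R4=0xd0 R5=0xa4  N=1 Z=0
after  3: R0=0x54 R1=0x20 R2=0xed R3=0xed R4=0xd0 R5=0xed  N=1 Z=0
after  4: R0=0x54 R1=0xed R2=0xed R3=0xed R4=0xd0 R5=0xed  N=1 Z=0
after  5: R0=0x54 R1=0xed R2=0xfd R3=0xed R4=0xd0 R5=0xed  N=1 Z=0
-- IRQ taken; context saved, return-PC = 6 --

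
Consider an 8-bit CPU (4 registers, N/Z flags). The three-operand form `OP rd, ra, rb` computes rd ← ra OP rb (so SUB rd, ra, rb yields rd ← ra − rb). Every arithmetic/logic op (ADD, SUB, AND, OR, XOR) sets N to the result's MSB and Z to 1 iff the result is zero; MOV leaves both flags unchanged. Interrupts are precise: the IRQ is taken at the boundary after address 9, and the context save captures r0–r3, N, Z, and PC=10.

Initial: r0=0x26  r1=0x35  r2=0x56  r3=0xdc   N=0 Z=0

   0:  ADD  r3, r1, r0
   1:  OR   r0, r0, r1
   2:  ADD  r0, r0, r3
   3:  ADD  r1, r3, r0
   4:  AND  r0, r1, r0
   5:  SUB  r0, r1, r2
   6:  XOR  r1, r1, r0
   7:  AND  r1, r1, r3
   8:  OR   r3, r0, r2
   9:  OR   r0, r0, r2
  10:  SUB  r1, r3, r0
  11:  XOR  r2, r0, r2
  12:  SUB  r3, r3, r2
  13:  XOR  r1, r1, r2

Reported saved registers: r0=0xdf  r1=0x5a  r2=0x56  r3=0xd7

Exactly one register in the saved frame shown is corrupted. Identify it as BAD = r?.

BAD = r0

after  0: r0=0x26 r1=0x35 r2=0x56 r3=0x5b  N=0 Z=0
after  1: r0=0x37 r1=0x35 r2=0x56 r3=0x5b  N=0 Z=0
after  2: r0=0x92 r1=0x35 r2=0x56 r3=0x5b  N=1 Z=0
after  3: r0=0x92 r1=0xed r2=0x56 r3=0x5b  N=1 Z=0
after  4: r0=0x80 r1=0xed r2=0x56 r3=0x5b  N=1 Z=0
after  5: r0=0x97 r1=0xed r2=0x56 r3=0x5b  N=1 Z=0
after  6: r0=0x97 r1=0x7a r2=0x56 r3=0x5b  N=0 Z=0
after  7: r0=0x97 r1=0x5a r2=0x56 r3=0x5b  N=0 Z=0
after  8: r0=0x97 r1=0x5a r2=0x56 r3=0xd7  N=1 Z=0
after  9: r0=0xd7 r1=0x5a r2=0x56 r3=0xd7  N=1 Z=0
-- IRQ taken; context saved, return-PC = 10 --
mismatch: r0: reported 0xdf vs actual 0xd7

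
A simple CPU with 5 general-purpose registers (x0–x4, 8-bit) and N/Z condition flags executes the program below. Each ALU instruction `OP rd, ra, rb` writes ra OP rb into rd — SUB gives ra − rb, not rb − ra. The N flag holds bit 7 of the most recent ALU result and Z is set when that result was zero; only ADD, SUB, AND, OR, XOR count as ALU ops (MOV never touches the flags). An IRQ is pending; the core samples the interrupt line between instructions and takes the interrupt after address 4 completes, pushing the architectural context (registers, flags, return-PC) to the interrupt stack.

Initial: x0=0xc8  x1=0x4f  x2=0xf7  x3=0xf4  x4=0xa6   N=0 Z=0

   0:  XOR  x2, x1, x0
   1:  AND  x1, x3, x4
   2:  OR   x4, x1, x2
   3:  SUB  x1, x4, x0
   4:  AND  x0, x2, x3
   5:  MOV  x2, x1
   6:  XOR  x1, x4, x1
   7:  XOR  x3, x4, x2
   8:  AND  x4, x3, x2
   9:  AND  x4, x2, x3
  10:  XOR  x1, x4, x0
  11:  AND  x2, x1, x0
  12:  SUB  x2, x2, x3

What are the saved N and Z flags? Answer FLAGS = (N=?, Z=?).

FLAGS = (N=1, Z=0)

after  0: x0=0xc8 x1=0x4f x2=0x87 x3=0xf4 x4=0xa6  N=1 Z=0
after  1: x0=0xc8 x1=0xa4 x2=0x87 x3=0xf4 x4=0xa6  N=1 Z=0
after  2: x0=0xc8 x1=0xa4 x2=0x87 x3=0xf4 x4=0xa7  N=1 Z=0
after  3: x0=0xc8 x1=0xdf x2=0x87 x3=0xf4 x4=0xa7  N=1 Z=0
after  4: x0=0x84 x1=0xdf x2=0x87 x3=0xf4 x4=0xa7  N=1 Z=0
-- IRQ taken; context saved, return-PC = 5 --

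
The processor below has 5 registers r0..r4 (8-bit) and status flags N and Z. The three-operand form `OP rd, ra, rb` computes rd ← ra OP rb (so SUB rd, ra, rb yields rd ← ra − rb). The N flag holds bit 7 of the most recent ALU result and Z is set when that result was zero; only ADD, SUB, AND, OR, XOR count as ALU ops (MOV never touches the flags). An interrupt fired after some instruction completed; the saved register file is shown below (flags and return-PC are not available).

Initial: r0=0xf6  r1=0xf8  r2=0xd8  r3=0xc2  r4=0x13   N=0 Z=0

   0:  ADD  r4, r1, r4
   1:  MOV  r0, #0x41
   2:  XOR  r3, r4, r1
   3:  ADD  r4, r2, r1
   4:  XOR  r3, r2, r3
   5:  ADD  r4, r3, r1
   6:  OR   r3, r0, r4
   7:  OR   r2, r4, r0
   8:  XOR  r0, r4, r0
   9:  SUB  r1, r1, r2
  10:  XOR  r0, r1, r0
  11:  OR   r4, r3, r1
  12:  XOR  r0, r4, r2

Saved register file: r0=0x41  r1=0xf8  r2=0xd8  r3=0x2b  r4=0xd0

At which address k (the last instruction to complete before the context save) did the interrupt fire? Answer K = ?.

K = 4

after  0: r0=0xf6 r1=0xf8 r2=0xd8 r3=0xc2 r4=0x0b  N=0 Z=0
after  1: r0=0x41 r1=0xf8 r2=0xd8 r3=0xc2 r4=0x0b  N=0 Z=0
after  2: r0=0x41 r1=0xf8 r2=0xd8 r3=0xf3 r4=0x0b  N=1 Z=0
after  3: r0=0x41 r1=0xf8 r2=0xd8 r3=0xf3 r4=0xd0  N=1 Z=0
after  4: r0=0x41 r1=0xf8 r2=0xd8 r3=0x2b r4=0xd0  N=0 Z=0
-- IRQ taken; context saved, return-PC = 5 --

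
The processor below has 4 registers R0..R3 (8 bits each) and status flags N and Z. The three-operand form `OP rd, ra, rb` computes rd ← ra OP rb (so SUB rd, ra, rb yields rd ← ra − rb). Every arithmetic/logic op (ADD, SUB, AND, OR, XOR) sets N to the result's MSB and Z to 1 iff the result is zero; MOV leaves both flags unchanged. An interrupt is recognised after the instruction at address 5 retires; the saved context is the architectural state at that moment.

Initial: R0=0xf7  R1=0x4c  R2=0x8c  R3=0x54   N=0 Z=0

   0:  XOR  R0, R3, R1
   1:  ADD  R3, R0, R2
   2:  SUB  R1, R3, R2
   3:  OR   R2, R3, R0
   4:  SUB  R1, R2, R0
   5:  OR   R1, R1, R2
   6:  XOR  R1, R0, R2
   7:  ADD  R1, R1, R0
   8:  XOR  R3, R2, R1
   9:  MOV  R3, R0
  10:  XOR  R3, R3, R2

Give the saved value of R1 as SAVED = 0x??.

SAVED = 0xbc

after  0: R0=0x18 R1=0x4c R2=0x8c R3=0x54  N=0 Z=0
after  1: R0=0x18 R1=0x4c R2=0x8c R3=0xa4  N=1 Z=0
after  2: R0=0x18 R1=0x18 R2=0x8c R3=0xa4  N=0 Z=0
after  3: R0=0x18 R1=0x18 R2=0xbc R3=0xa4  N=1 Z=0
after  4: R0=0x18 R1=0xa4 R2=0xbc R3=0xa4  N=1 Z=0
after  5: R0=0x18 R1=0xbc R2=0xbc R3=0xa4  N=1 Z=0
-- IRQ taken; context saved, return-PC = 6 --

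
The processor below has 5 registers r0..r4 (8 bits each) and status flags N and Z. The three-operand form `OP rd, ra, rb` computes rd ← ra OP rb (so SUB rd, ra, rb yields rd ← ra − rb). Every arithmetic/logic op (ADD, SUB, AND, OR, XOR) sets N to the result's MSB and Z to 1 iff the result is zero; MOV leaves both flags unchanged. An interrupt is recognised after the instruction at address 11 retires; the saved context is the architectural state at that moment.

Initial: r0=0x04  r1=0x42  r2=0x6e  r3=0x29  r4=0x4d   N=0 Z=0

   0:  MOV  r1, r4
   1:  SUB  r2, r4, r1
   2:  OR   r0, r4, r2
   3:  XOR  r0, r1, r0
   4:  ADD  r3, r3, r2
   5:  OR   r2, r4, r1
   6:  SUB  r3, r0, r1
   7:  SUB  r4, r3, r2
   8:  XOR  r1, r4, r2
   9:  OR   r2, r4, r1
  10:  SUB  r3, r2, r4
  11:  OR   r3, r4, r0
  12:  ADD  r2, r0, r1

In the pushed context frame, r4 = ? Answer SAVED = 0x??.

after  0: r0=0x04 r1=0x4d r2=0x6e r3=0x29 r4=0x4d  N=0 Z=0
after  1: r0=0x04 r1=0x4d r2=0x00 r3=0x29 r4=0x4d  N=0 Z=1
after  2: r0=0x4d r1=0x4d r2=0x00 r3=0x29 r4=0x4d  N=0 Z=0
after  3: r0=0x00 r1=0x4d r2=0x00 r3=0x29 r4=0x4d  N=0 Z=1
after  4: r0=0x00 r1=0x4d r2=0x00 r3=0x29 r4=0x4d  N=0 Z=0
after  5: r0=0x00 r1=0x4d r2=0x4d r3=0x29 r4=0x4d  N=0 Z=0
after  6: r0=0x00 r1=0x4d r2=0x4d r3=0xb3 r4=0x4d  N=1 Z=0
after  7: r0=0x00 r1=0x4d r2=0x4d r3=0xb3 r4=0x66  N=0 Z=0
after  8: r0=0x00 r1=0x2b r2=0x4d r3=0xb3 r4=0x66  N=0 Z=0
after  9: r0=0x00 r1=0x2b r2=0x6f r3=0xb3 r4=0x66  N=0 Z=0
after 10: r0=0x00 r1=0x2b r2=0x6f r3=0x09 r4=0x66  N=0 Z=0
after 11: r0=0x00 r1=0x2b r2=0x6f r3=0x66 r4=0x66  N=0 Z=0
-- IRQ taken; context saved, return-PC = 12 --

SAVED = 0x66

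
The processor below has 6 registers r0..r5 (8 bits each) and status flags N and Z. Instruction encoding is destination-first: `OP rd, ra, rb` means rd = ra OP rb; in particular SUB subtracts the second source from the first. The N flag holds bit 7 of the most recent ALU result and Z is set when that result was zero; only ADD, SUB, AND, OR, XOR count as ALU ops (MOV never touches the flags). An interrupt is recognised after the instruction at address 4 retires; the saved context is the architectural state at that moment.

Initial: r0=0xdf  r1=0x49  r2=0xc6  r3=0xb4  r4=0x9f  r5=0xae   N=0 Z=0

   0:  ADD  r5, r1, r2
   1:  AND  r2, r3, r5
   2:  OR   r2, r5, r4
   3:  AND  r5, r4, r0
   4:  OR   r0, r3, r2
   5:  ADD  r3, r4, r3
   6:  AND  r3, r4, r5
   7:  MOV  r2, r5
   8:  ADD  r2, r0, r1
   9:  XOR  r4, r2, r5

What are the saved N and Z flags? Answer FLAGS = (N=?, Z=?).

after  0: r0=0xdf r1=0x49 r2=0xc6 r3=0xb4 r4=0x9f r5=0x0f  N=0 Z=0
after  1: r0=0xdf r1=0x49 r2=0x04 r3=0xb4 r4=0x9f r5=0x0f  N=0 Z=0
after  2: r0=0xdf r1=0x49 r2=0x9f r3=0xb4 r4=0x9f r5=0x0f  N=1 Z=0
after  3: r0=0xdf r1=0x49 r2=0x9f r3=0xb4 r4=0x9f r5=0x9f  N=1 Z=0
after  4: r0=0xbf r1=0x49 r2=0x9f r3=0xb4 r4=0x9f r5=0x9f  N=1 Z=0
-- IRQ taken; context saved, return-PC = 5 --

FLAGS = (N=1, Z=0)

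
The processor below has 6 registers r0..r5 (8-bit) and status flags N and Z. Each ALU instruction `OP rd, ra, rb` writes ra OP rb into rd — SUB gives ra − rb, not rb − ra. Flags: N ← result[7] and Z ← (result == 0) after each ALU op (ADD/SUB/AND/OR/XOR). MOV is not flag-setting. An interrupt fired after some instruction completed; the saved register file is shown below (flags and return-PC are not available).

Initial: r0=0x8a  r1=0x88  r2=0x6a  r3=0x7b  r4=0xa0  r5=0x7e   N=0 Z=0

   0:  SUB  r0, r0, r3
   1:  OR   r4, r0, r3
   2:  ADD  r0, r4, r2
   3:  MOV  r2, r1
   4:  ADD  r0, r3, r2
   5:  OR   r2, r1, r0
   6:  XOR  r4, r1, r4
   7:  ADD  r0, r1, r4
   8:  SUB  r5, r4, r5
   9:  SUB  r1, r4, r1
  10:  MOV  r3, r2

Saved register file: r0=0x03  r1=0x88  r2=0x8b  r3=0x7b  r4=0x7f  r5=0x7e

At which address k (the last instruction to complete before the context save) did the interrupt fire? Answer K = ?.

K = 5

after  0: r0=0x0f r1=0x88 r2=0x6a r3=0x7b r4=0xa0 r5=0x7e  N=0 Z=0
after  1: r0=0x0f r1=0x88 r2=0x6a r3=0x7b r4=0x7f r5=0x7e  N=0 Z=0
after  2: r0=0xe9 r1=0x88 r2=0x6a r3=0x7b r4=0x7f r5=0x7e  N=1 Z=0
after  3: r0=0xe9 r1=0x88 r2=0x88 r3=0x7b r4=0x7f r5=0x7e  N=1 Z=0
after  4: r0=0x03 r1=0x88 r2=0x88 r3=0x7b r4=0x7f r5=0x7e  N=0 Z=0
after  5: r0=0x03 r1=0x88 r2=0x8b r3=0x7b r4=0x7f r5=0x7e  N=1 Z=0
-- IRQ taken; context saved, return-PC = 6 --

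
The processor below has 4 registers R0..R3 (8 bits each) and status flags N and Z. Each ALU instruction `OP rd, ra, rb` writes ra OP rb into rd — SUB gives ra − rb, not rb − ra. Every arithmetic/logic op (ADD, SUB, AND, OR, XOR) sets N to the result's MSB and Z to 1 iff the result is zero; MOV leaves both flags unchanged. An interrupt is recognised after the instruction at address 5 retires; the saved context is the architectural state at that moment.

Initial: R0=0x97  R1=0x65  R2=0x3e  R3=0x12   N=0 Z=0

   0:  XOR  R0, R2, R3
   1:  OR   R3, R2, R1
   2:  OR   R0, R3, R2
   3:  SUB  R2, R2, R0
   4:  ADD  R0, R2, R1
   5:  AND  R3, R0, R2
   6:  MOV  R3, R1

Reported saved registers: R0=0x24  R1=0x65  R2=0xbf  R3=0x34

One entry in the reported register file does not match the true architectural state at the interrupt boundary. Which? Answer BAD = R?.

after  0: R0=0x2c R1=0x65 R2=0x3e R3=0x12  N=0 Z=0
after  1: R0=0x2c R1=0x65 R2=0x3e R3=0x7f  N=0 Z=0
after  2: R0=0x7f R1=0x65 R2=0x3e R3=0x7f  N=0 Z=0
after  3: R0=0x7f R1=0x65 R2=0xbf R3=0x7f  N=1 Z=0
after  4: R0=0x24 R1=0x65 R2=0xbf R3=0x7f  N=0 Z=0
after  5: R0=0x24 R1=0x65 R2=0xbf R3=0x24  N=0 Z=0
-- IRQ taken; context saved, return-PC = 6 --
mismatch: R3: reported 0x34 vs actual 0x24

BAD = R3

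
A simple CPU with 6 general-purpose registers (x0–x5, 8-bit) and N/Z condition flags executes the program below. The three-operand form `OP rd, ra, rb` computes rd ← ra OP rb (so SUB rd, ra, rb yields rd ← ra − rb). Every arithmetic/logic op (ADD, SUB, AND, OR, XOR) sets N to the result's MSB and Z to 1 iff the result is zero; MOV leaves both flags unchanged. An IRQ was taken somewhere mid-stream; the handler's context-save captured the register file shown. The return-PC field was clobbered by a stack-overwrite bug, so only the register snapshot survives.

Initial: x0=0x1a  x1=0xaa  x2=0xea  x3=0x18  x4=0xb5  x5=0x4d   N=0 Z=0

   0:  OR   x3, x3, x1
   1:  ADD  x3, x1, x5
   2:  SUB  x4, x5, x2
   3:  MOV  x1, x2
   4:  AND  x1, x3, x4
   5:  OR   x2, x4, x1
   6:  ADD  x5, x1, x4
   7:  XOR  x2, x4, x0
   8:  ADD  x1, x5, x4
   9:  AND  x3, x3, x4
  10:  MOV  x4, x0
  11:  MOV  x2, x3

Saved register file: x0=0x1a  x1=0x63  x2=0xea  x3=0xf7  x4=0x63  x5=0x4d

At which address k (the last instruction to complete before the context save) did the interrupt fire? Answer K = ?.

K = 4

after  0: x0=0x1a x1=0xaa x2=0xea x3=0xba x4=0xb5 x5=0x4d  N=1 Z=0
after  1: x0=0x1a x1=0xaa x2=0xea x3=0xf7 x4=0xb5 x5=0x4d  N=1 Z=0
after  2: x0=0x1a x1=0xaa x2=0xea x3=0xf7 x4=0x63 x5=0x4d  N=0 Z=0
after  3: x0=0x1a x1=0xea x2=0xea x3=0xf7 x4=0x63 x5=0x4d  N=0 Z=0
after  4: x0=0x1a x1=0x63 x2=0xea x3=0xf7 x4=0x63 x5=0x4d  N=0 Z=0
-- IRQ taken; context saved, return-PC = 5 --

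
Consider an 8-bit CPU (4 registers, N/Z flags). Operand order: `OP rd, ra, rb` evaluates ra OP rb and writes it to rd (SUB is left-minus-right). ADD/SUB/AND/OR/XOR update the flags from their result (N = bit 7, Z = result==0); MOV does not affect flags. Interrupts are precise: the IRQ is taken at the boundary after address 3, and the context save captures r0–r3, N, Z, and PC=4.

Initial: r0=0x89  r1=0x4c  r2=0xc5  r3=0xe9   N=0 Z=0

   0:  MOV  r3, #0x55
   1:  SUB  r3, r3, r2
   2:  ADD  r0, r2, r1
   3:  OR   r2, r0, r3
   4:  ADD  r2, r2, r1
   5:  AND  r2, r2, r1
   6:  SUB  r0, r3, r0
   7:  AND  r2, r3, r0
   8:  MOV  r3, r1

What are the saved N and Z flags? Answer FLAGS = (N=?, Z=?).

FLAGS = (N=1, Z=0)

after  0: r0=0x89 r1=0x4c r2=0xc5 r3=0x55  N=0 Z=0
after  1: r0=0x89 r1=0x4c r2=0xc5 r3=0x90  N=1 Z=0
after  2: r0=0x11 r1=0x4c r2=0xc5 r3=0x90  N=0 Z=0
after  3: r0=0x11 r1=0x4c r2=0x91 r3=0x90  N=1 Z=0
-- IRQ taken; context saved, return-PC = 4 --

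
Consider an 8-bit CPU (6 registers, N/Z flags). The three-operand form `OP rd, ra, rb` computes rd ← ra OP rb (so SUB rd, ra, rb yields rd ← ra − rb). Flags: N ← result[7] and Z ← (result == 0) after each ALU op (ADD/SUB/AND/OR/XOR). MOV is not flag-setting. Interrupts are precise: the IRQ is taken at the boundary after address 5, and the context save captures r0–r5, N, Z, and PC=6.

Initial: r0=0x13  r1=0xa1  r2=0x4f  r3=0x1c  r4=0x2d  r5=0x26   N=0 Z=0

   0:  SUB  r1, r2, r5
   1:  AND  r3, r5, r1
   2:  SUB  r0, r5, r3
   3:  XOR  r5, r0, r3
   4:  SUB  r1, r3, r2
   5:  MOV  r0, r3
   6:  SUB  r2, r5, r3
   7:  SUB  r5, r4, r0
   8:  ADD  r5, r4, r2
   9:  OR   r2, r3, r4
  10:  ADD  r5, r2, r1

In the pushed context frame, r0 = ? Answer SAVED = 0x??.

after  0: r0=0x13 r1=0x29 r2=0x4f r3=0x1c r4=0x2d r5=0x26  N=0 Z=0
after  1: r0=0x13 r1=0x29 r2=0x4f r3=0x20 r4=0x2d r5=0x26  N=0 Z=0
after  2: r0=0x06 r1=0x29 r2=0x4f r3=0x20 r4=0x2d r5=0x26  N=0 Z=0
after  3: r0=0x06 r1=0x29 r2=0x4f r3=0x20 r4=0x2d r5=0x26  N=0 Z=0
after  4: r0=0x06 r1=0xd1 r2=0x4f r3=0x20 r4=0x2d r5=0x26  N=1 Z=0
after  5: r0=0x20 r1=0xd1 r2=0x4f r3=0x20 r4=0x2d r5=0x26  N=1 Z=0
-- IRQ taken; context saved, return-PC = 6 --

SAVED = 0x20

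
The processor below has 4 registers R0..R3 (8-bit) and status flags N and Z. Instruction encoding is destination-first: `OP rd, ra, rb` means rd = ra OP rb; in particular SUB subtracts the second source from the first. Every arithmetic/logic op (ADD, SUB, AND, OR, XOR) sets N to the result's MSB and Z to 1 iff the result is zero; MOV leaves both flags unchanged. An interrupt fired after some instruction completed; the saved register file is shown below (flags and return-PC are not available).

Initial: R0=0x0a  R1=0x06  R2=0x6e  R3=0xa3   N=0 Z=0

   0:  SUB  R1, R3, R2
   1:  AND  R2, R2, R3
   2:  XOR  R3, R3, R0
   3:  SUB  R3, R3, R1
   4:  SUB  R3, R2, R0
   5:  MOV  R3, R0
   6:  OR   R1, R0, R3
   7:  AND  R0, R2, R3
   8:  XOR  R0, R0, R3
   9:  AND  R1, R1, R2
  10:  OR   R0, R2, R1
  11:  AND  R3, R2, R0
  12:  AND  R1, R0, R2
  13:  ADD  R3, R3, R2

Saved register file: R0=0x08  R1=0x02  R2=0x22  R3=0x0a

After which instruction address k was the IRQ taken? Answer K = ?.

K = 9

after  0: R0=0x0a R1=0x35 R2=0x6e R3=0xa3  N=0 Z=0
after  1: R0=0x0a R1=0x35 R2=0x22 R3=0xa3  N=0 Z=0
after  2: R0=0x0a R1=0x35 R2=0x22 R3=0xa9  N=1 Z=0
after  3: R0=0x0a R1=0x35 R2=0x22 R3=0x74  N=0 Z=0
after  4: R0=0x0a R1=0x35 R2=0x22 R3=0x18  N=0 Z=0
after  5: R0=0x0a R1=0x35 R2=0x22 R3=0x0a  N=0 Z=0
after  6: R0=0x0a R1=0x0a R2=0x22 R3=0x0a  N=0 Z=0
after  7: R0=0x02 R1=0x0a R2=0x22 R3=0x0a  N=0 Z=0
after  8: R0=0x08 R1=0x0a R2=0x22 R3=0x0a  N=0 Z=0
after  9: R0=0x08 R1=0x02 R2=0x22 R3=0x0a  N=0 Z=0
-- IRQ taken; context saved, return-PC = 10 --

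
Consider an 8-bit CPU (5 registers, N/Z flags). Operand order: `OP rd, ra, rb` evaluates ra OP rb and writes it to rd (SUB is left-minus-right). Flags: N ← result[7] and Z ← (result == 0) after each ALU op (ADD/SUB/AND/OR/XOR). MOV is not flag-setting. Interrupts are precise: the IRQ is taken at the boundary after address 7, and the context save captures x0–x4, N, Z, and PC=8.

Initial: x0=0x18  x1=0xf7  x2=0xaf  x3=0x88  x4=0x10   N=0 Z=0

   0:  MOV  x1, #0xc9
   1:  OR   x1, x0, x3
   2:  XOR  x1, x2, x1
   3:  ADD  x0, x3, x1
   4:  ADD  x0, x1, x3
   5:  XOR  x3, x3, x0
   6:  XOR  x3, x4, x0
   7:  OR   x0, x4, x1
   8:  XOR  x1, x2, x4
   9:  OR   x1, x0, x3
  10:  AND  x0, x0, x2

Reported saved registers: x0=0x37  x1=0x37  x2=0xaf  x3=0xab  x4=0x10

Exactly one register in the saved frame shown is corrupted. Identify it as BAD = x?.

after  0: x0=0x18 x1=0xc9 x2=0xaf x3=0x88 x4=0x10  N=0 Z=0
after  1: x0=0x18 x1=0x98 x2=0xaf x3=0x88 x4=0x10  N=1 Z=0
after  2: x0=0x18 x1=0x37 x2=0xaf x3=0x88 x4=0x10  N=0 Z=0
after  3: x0=0xbf x1=0x37 x2=0xaf x3=0x88 x4=0x10  N=1 Z=0
after  4: x0=0xbf x1=0x37 x2=0xaf x3=0x88 x4=0x10  N=1 Z=0
after  5: x0=0xbf x1=0x37 x2=0xaf x3=0x37 x4=0x10  N=0 Z=0
after  6: x0=0xbf x1=0x37 x2=0xaf x3=0xaf x4=0x10  N=1 Z=0
after  7: x0=0x37 x1=0x37 x2=0xaf x3=0xaf x4=0x10  N=0 Z=0
-- IRQ taken; context saved, return-PC = 8 --
mismatch: x3: reported 0xab vs actual 0xaf

BAD = x3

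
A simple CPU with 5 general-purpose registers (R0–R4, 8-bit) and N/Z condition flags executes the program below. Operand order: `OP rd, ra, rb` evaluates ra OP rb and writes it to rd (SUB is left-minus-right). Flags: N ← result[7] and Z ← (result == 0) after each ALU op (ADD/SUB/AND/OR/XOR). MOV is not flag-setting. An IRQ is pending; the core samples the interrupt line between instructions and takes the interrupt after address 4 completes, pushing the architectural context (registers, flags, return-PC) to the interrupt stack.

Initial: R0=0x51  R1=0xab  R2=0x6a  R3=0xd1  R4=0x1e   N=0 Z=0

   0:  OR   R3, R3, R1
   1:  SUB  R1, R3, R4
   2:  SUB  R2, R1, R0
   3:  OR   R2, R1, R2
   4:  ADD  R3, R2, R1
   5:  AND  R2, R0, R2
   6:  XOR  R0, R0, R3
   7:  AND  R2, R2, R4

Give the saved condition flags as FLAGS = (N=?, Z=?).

after  0: R0=0x51 R1=0xab R2=0x6a R3=0xfb R4=0x1e  N=1 Z=0
after  1: R0=0x51 R1=0xdd R2=0x6a R3=0xfb R4=0x1e  N=1 Z=0
after  2: R0=0x51 R1=0xdd R2=0x8c R3=0xfb R4=0x1e  N=1 Z=0
after  3: R0=0x51 R1=0xdd R2=0xdd R3=0xfb R4=0x1e  N=1 Z=0
after  4: R0=0x51 R1=0xdd R2=0xdd R3=0xba R4=0x1e  N=1 Z=0
-- IRQ taken; context saved, return-PC = 5 --

FLAGS = (N=1, Z=0)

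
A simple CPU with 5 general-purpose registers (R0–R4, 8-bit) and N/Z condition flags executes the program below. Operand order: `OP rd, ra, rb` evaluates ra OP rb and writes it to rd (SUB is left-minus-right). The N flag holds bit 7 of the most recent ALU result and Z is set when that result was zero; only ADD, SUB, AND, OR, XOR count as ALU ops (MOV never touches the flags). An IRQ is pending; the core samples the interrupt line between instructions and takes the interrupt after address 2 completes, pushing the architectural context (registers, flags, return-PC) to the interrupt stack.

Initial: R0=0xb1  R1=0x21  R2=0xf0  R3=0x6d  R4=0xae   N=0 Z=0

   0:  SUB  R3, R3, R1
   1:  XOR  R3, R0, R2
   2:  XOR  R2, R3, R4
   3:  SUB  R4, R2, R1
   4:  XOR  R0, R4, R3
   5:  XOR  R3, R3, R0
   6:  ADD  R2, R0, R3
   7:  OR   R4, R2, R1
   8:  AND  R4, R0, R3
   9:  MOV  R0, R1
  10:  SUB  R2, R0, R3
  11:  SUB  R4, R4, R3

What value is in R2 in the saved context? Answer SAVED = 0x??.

SAVED = 0xef

after  0: R0=0xb1 R1=0x21 R2=0xf0 R3=0x4c R4=0xae  N=0 Z=0
after  1: R0=0xb1 R1=0x21 R2=0xf0 R3=0x41 R4=0xae  N=0 Z=0
after  2: R0=0xb1 R1=0x21 R2=0xef R3=0x41 R4=0xae  N=1 Z=0
-- IRQ taken; context saved, return-PC = 3 --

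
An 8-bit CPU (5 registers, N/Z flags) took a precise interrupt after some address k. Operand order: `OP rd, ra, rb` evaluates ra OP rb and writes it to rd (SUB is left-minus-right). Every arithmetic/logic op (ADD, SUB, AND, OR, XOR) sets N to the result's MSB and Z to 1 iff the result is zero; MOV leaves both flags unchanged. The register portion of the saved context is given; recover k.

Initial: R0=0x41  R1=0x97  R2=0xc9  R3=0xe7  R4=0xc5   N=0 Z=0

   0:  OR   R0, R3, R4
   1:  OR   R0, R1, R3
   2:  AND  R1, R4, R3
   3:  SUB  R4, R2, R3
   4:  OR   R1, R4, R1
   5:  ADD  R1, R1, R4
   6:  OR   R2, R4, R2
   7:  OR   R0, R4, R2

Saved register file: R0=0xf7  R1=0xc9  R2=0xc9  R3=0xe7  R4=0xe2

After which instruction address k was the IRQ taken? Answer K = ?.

after  0: R0=0xe7 R1=0x97 R2=0xc9 R3=0xe7 R4=0xc5  N=1 Z=0
after  1: R0=0xf7 R1=0x97 R2=0xc9 R3=0xe7 R4=0xc5  N=1 Z=0
after  2: R0=0xf7 R1=0xc5 R2=0xc9 R3=0xe7 R4=0xc5  N=1 Z=0
after  3: R0=0xf7 R1=0xc5 R2=0xc9 R3=0xe7 R4=0xe2  N=1 Z=0
after  4: R0=0xf7 R1=0xe7 R2=0xc9 R3=0xe7 R4=0xe2  N=1 Z=0
after  5: R0=0xf7 R1=0xc9 R2=0xc9 R3=0xe7 R4=0xe2  N=1 Z=0
-- IRQ taken; context saved, return-PC = 6 --

K = 5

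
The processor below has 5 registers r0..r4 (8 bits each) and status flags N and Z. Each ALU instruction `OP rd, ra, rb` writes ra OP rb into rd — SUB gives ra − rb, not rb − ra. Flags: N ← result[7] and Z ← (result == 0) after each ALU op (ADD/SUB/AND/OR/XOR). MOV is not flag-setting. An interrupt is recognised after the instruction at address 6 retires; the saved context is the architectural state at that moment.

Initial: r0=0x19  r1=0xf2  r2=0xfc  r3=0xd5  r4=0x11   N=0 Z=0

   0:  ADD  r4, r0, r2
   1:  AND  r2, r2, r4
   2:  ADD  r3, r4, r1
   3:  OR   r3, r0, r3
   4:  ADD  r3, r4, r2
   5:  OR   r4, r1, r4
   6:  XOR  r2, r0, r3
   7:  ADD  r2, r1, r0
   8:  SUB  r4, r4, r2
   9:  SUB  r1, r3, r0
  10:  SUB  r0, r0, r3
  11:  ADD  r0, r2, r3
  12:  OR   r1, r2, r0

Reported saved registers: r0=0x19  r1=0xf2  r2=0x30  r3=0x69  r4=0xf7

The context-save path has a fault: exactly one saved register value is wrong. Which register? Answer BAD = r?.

BAD = r3

after  0: r0=0x19 r1=0xf2 r2=0xfc r3=0xd5 r4=0x15  N=0 Z=0
after  1: r0=0x19 r1=0xf2 r2=0x14 r3=0xd5 r4=0x15  N=0 Z=0
after  2: r0=0x19 r1=0xf2 r2=0x14 r3=0x07 r4=0x15  N=0 Z=0
after  3: r0=0x19 r1=0xf2 r2=0x14 r3=0x1f r4=0x15  N=0 Z=0
after  4: r0=0x19 r1=0xf2 r2=0x14 r3=0x29 r4=0x15  N=0 Z=0
after  5: r0=0x19 r1=0xf2 r2=0x14 r3=0x29 r4=0xf7  N=1 Z=0
after  6: r0=0x19 r1=0xf2 r2=0x30 r3=0x29 r4=0xf7  N=0 Z=0
-- IRQ taken; context saved, return-PC = 7 --
mismatch: r3: reported 0x69 vs actual 0x29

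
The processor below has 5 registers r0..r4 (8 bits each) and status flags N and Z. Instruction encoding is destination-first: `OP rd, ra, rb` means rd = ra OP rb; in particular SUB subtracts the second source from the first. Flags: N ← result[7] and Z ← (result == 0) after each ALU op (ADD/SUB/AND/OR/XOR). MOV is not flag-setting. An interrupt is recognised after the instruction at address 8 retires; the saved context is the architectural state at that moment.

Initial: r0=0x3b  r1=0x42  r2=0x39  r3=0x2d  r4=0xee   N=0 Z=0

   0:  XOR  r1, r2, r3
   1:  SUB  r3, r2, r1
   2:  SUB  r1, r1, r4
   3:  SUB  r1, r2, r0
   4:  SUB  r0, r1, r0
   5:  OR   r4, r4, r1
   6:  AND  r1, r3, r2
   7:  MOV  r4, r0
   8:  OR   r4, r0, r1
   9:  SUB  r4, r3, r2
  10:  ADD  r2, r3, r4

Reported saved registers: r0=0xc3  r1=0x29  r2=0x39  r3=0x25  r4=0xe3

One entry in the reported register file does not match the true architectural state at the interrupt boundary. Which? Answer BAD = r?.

BAD = r1

after  0: r0=0x3b r1=0x14 r2=0x39 r3=0x2d r4=0xee  N=0 Z=0
after  1: r0=0x3b r1=0x14 r2=0x39 r3=0x25 r4=0xee  N=0 Z=0
after  2: r0=0x3b r1=0x26 r2=0x39 r3=0x25 r4=0xee  N=0 Z=0
after  3: r0=0x3b r1=0xfe r2=0x39 r3=0x25 r4=0xee  N=1 Z=0
after  4: r0=0xc3 r1=0xfe r2=0x39 r3=0x25 r4=0xee  N=1 Z=0
after  5: r0=0xc3 r1=0xfe r2=0x39 r3=0x25 r4=0xfe  N=1 Z=0
after  6: r0=0xc3 r1=0x21 r2=0x39 r3=0x25 r4=0xfe  N=0 Z=0
after  7: r0=0xc3 r1=0x21 r2=0x39 r3=0x25 r4=0xc3  N=0 Z=0
after  8: r0=0xc3 r1=0x21 r2=0x39 r3=0x25 r4=0xe3  N=1 Z=0
-- IRQ taken; context saved, return-PC = 9 --
mismatch: r1: reported 0x29 vs actual 0x21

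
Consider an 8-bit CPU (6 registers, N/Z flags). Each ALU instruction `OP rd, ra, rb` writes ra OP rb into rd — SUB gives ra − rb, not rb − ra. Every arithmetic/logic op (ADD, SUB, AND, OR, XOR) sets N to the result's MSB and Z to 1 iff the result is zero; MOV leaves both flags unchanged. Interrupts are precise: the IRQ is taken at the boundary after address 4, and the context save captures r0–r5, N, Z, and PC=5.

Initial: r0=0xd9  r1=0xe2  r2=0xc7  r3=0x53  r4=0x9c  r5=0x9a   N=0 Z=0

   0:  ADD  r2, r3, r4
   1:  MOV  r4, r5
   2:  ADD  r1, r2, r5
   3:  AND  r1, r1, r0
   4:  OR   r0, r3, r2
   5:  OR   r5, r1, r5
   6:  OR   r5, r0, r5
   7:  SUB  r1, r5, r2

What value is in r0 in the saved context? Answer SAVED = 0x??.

SAVED = 0xff

after  0: r0=0xd9 r1=0xe2 r2=0xef r3=0x53 r4=0x9c r5=0x9a  N=1 Z=0
after  1: r0=0xd9 r1=0xe2 r2=0xef r3=0x53 r4=0x9a r5=0x9a  N=1 Z=0
after  2: r0=0xd9 r1=0x89 r2=0xef r3=0x53 r4=0x9a r5=0x9a  N=1 Z=0
after  3: r0=0xd9 r1=0x89 r2=0xef r3=0x53 r4=0x9a r5=0x9a  N=1 Z=0
after  4: r0=0xff r1=0x89 r2=0xef r3=0x53 r4=0x9a r5=0x9a  N=1 Z=0
-- IRQ taken; context saved, return-PC = 5 --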